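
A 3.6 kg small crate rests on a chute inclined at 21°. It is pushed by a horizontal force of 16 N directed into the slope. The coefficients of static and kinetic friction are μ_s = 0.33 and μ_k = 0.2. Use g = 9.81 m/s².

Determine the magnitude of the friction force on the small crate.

f ≈ 2.28 N (down the incline)

Normal direction: N = m g cos θ + P sin θ = 38.7 N.
Along the incline, the net driving force (taking up-slope positive) is P cos θ − m g sin θ = 14.94 − 12.66 = 2.281 N, so equilibrium requires friction f = -2.281 N (down-slope).
The limit of static friction is μ_s N = 12.77 N.
Since 2.281 N is within the 12.77 N limit, the small crate stays put and friction is exactly 2.28 N.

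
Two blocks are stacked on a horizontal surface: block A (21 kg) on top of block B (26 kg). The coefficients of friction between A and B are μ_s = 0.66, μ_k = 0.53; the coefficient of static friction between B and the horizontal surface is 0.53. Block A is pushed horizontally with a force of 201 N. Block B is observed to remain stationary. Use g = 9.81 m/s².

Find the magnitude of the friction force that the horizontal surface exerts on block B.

f ≈ 109 N

Between the blocks, N₁ = m_A g = 206 N.
Maximum static friction on A from B: μ_s N₁ = 0.66×206 = 136 N.
Since P = 201 N > 136 N, A slides on B; the A–B friction is kinetic: f₁ = μ_k N₁ = 0.53×206 = 109 N.
B experiences an equal 109 N forward from A (third law). B is in equilibrium, so the floor supplies f₂ = 109 N of static friction (limit μ_s(m_A+m_B)g = 244.4 N, not exceeded).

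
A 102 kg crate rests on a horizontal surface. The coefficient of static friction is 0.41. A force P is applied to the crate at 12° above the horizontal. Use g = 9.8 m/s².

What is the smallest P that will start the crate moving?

P ≈ 385 N

N = m g − P sin α (the pull lifts the crate).
At impending slip, P cos α = μ_s N = μ_s (m g − P sin α).
Solving: P (cos α + μ_s sin α) = μ_s m g → P = 0.41×1000/(cos 12° + 0.41 sin 12°) = 410/1.063 = 385 N.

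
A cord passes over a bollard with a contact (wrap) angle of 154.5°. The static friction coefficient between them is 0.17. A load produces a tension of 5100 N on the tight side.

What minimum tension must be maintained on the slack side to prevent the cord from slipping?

T_min ≈ 3220 N

Capstan equation at impending slip: T_tight/T_slack = e^{μβ}.
β = 154.5° = 2.697 rad; e^{μβ} = e^{0.17×2.697} = 1.582.
T_slack = T_tight / e^{μβ} = 5100 / 1.582 = 3220 N.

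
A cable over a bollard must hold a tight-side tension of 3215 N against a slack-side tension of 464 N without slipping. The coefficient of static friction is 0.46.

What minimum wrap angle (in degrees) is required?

T₂/T₁ = e^{μβ} → β = ln(T₂/T₁)/μ.
β = ln(3215/464)/0.46 = 1.936/0.46 = 4.208 rad.
In degrees: β = 4.208 × 180/π = 241°.

β_min ≈ 241°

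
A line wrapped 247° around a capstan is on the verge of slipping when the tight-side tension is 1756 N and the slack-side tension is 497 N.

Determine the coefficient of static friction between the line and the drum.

μ ≈ 0.293

T₂/T₁ = e^{μβ} → μ = ln(T₂/T₁)/β.
β = 247° = 4.311 rad.
μ = ln(1756/497)/4.311 = ln(3.533)/4.311 = 0.293.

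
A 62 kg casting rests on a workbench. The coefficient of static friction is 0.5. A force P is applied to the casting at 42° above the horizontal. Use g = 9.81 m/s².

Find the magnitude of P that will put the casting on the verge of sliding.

N = m g − P sin α (the pull lifts the casting).
At impending slip, P cos α = μ_s N = μ_s (m g − P sin α).
Solving: P (cos α + μ_s sin α) = μ_s m g → P = 0.5×608/(cos 42° + 0.5 sin 42°) = 304/1.078 = 282 N.

P ≈ 282 N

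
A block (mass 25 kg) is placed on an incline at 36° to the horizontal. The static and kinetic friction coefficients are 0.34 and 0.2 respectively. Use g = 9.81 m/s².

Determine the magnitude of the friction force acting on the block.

Normal force: N = m g cos θ = 25 × 9.81 × cos 36° = 198.4 N.
Along the slope the weight component is m g sin θ = 144.2 N; friction must supply exactly this, acting up-slope.
The static-friction ceiling is μ_s N = 0.34 × 198.4 = 67.46 N.
|144.2| exceeds 67.46 N, so the block slips down-slope; friction is kinetic, f = μ_k N = 0.2×198.4 = 39.7 N.

f ≈ 39.7 N (up the incline)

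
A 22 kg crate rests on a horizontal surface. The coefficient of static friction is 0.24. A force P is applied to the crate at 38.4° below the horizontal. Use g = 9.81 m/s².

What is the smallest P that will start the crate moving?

N = m g + P sin α (the push presses the crate into the horizontal surface).
At impending slip, P cos α = μ_s N = μ_s (m g + P sin α).
Solving: P (cos α − μ_s sin α) = μ_s m g → P = 0.24×216/(cos 38.4° − 0.24 sin 38.4°) = 51.8/0.6346 = 81.6 N.

P ≈ 81.6 N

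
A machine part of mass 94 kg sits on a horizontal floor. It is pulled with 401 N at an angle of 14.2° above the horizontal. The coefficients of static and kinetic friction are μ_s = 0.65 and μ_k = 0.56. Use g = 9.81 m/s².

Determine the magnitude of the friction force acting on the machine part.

N = m g − P sin α = 922.1 − 401×sin 14.2° = 823.8 N.
Horizontally, friction must balance P cos α = 388.7 N.
μ_s N = 0.65 × 823.8 = 535.5 N.
Since 388.7 N does not exceed the limit, the machine part stays at rest and f = 389 N.

f ≈ 389 N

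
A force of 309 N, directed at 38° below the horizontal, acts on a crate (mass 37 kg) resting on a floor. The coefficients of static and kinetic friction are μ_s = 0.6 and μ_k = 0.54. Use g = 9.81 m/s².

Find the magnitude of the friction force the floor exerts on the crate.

Vertical equilibrium gives N = m g + P sin α = 553.2 N.
The horizontal driving force is P cos α = 243.5 N, so equilibrium needs friction f = 243.5 N.
The static-friction limit is μ_s N = 331.9 N.
243.5 ≤ 331.9 N → static; friction equals the required 243 N.

f ≈ 243 N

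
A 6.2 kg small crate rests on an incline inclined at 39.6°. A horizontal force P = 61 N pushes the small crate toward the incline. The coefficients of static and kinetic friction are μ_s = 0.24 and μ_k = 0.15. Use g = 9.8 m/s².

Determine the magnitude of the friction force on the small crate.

Normal direction: N = m g cos θ + P sin θ = 85.7 N.
Parallel to the incline: P cos θ − m g sin θ = 47 − 38.73 = 8.271 N; the friction needed to balance this is 8.271 N acting down the slope.
Maximum static friction: μ_s N = 0.24 × 85.7 = 20.57 N.
|f_req| = 8.271 ≤ 20.57 N → the small crate is in equilibrium; friction equals the required value.

f ≈ 8.27 N (down the incline)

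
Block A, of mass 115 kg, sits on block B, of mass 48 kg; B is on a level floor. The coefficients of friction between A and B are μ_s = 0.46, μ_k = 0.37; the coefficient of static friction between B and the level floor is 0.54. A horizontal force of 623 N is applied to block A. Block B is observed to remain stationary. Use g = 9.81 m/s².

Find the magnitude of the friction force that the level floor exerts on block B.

Between the blocks, N₁ = m_A g = 1128 N.
Maximum static friction on A from B: μ_s N₁ = 0.46×1128 = 518.9 N.
Since P = 623 N > 518.9 N, A slides on B; the A–B friction is kinetic: f₁ = μ_k N₁ = 0.37×1128 = 417 N.
By Newton's third law B feels 417 N forward from A. With B stationary, the floor's static friction on B balances it: f₂ = 417 N (well within μ_s(m_A+m_B)g = 863.5 N).

f ≈ 417 N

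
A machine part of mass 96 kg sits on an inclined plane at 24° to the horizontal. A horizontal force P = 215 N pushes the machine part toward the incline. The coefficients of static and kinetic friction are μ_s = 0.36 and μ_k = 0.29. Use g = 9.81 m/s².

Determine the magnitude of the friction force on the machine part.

f ≈ 187 N (up the incline)

The horizontal push has a component P sin θ into the surface, so N = m g cos θ + P sin θ = 860.3 + 87.45 = 947.8 N.
Parallel to the incline: P cos θ − m g sin θ = 196.4 − 383 = -186.6 N; the friction needed to balance this is 186.6 N acting up the slope.
The limit of static friction is μ_s N = 341.2 N.
Since 186.6 N is within the 341.2 N limit, the machine part stays put and friction is exactly 187 N.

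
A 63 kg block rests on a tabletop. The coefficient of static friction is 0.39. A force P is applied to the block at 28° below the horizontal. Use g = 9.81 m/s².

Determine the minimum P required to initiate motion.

N = m g + P sin α (the push presses the block into the tabletop).
At impending slip, P cos α = μ_s N = μ_s (m g + P sin α).
Solving: P (cos α − μ_s sin α) = μ_s m g → P = 0.39×618/(cos 28° − 0.39 sin 28°) = 241/0.6999 = 344 N.

P ≈ 344 N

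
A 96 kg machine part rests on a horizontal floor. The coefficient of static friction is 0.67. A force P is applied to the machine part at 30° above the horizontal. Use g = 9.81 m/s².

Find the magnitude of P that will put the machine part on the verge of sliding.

N = m g − P sin α (the pull lifts the machine part).
At impending slip, P cos α = μ_s N = μ_s (m g − P sin α).
Solving: P (cos α + μ_s sin α) = μ_s m g → P = 0.67×942/(cos 30° + 0.67 sin 30°) = 631/1.201 = 525 N.

P ≈ 525 N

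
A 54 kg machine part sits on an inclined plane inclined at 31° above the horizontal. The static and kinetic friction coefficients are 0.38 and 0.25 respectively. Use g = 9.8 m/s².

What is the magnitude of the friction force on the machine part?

f ≈ 113 N (up the incline)

Normal force: N = m g cos θ = 54 × 9.8 × cos 31° = 453.6 N.
For equilibrium along the incline, friction must balance the weight component: f = m g sin θ = 272.6 N up the slope.
Static friction can supply at most μ_s N = 172.4 N.
Since |272.6| > 172.4 N, static friction cannot hold it; the machine part slides down the incline and kinetic friction applies: f = μ_k N = 0.25 × 453.6 = 113 N.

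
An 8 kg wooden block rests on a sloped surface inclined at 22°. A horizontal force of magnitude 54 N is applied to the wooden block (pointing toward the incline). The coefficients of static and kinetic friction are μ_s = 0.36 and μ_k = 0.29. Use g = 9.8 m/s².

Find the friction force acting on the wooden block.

f ≈ 20.7 N (down the incline)

The horizontal push has a component P sin θ into the surface, so N = m g cos θ + P sin θ = 72.69 + 20.23 = 92.92 N.
Parallel to the incline: P cos θ − m g sin θ = 50.07 − 29.37 = 20.7 N; the friction needed to balance this is 20.7 N acting down the slope.
The limit of static friction is μ_s N = 33.45 N.
Since 20.7 N is within the 33.45 N limit, the wooden block stays put and friction is exactly 20.7 N.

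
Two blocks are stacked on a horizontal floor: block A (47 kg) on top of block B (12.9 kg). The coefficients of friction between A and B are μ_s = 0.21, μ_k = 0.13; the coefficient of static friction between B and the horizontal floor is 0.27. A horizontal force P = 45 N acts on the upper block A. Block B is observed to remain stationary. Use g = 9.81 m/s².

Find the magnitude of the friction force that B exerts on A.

Normal force at the A–B interface: N₁ = m_A g = 461.1 N.
So the A–B interface can sustain at most μ_s N₁ = 96.82 N of static friction.
Since P = 45 N ≤ 96.82 N, A does not slip on B; friction on A equals P = 45 N.
B experiences an equal 45 N forward from A (third law). B is in equilibrium, so the floor supplies f₂ = 45 N of static friction (limit μ_s(m_A+m_B)g = 158.7 N, not exceeded).

f ≈ 45 N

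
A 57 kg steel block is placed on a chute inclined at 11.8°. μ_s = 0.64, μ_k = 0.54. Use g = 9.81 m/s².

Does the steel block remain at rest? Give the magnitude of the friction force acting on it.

f ≈ 114 N

N = m g cos θ = 547 N.
Down-slope weight component: m g sin θ = 114 N.
μ_s N = 350 N.
114 ≤ 350 N, so it stays put; friction = 114 N.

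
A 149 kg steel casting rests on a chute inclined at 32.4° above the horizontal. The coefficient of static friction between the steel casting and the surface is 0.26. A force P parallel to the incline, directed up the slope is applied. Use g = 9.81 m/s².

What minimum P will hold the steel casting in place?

The steel casting tends to slide down (tan θ > μ_s), so at the point of impending slip friction acts up-slope at its limit: f = μ_s N.
P is parallel to the surface, so N = m g cos θ = 1230 N.
Along the incline: P + μ_s N = m g sin θ, so P = 783 − 0.26×1230 = 462 N.

P_min ≈ 462 N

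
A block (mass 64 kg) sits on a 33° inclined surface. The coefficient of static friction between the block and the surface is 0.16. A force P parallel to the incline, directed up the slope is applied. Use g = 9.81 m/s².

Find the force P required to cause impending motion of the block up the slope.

P ≈ 426 N

At impending motion up the slope, friction acts down-slope at its limit: f = μ_s N.
P is parallel to the surface, so N = m g cos θ = 527 N.
Along the incline: P = m g sin θ + μ_s N = 342 + 0.16×527 = 426 N.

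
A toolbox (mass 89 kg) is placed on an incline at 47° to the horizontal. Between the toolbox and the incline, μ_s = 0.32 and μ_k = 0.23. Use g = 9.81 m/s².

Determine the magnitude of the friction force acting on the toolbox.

f ≈ 137 N (up the incline)

The normal reaction is N = m g cos θ = 595.4 N.
Along the slope the weight component is m g sin θ = 638.5 N; friction must supply exactly this, acting up-slope.
The static-friction ceiling is μ_s N = 0.32 × 595.4 = 190.5 N.
|638.5| exceeds 190.5 N, so the toolbox slips down-slope; friction is kinetic, f = μ_k N = 0.23×595.4 = 137 N.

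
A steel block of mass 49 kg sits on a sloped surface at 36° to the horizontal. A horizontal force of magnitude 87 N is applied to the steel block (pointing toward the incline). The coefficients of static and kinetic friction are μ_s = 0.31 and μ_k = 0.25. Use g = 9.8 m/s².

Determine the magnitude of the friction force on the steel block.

f ≈ 110 N (up the incline)

The horizontal push has a component P sin θ into the surface, so N = m g cos θ + P sin θ = 388.5 + 51.14 = 439.6 N.
Along the incline, the net driving force (taking up-slope positive) is P cos θ − m g sin θ = 70.38 − 282.3 = -211.9 N, so equilibrium requires friction f = 211.9 N (up-slope).
The limit of static friction is μ_s N = 136.3 N.
The required 211.9 N exceeds the static limit, so the steel block slides down-slope and f = μ_k N = 0.25×439.6 = 110 N.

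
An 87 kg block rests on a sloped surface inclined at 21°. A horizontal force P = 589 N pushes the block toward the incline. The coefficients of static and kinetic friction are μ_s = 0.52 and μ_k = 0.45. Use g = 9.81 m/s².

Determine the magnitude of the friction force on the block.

f ≈ 244 N (down the incline)

The horizontal push has a component P sin θ into the surface, so N = m g cos θ + P sin θ = 796.8 + 211.1 = 1008 N.
Parallel to the incline: P cos θ − m g sin θ = 549.9 − 305.9 = 244 N; the friction needed to balance this is 244 N acting down the slope.
The limit of static friction is μ_s N = 524.1 N.
|f_req| = 244 ≤ 524.1 N → the block is in equilibrium; friction equals the required value.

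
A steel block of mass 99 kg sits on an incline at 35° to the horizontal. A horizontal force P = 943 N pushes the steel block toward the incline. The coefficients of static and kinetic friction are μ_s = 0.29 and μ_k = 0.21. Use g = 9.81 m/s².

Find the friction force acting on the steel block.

f ≈ 215 N (down the incline)

Resolve perpendicular to the incline: N = m g cos θ + P sin θ = 99×9.81×cos 35° + 943×sin 35° = 1336 N.
Along the incline, the net driving force (taking up-slope positive) is P cos θ − m g sin θ = 772.5 − 557.1 = 215.4 N, so equilibrium requires friction f = -215.4 N (down-slope).
The limit of static friction is μ_s N = 387.6 N.
Since 215.4 N is within the 387.6 N limit, the steel block stays put and friction is exactly 215 N.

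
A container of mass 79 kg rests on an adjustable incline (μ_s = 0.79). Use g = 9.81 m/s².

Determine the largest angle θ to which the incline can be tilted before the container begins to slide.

θ_max ≈ 38.3°

At the slip threshold, m g sin θ = μ_s · m g cos θ, so tan θ = μ_s.
θ_max = arctan(0.79) = 38.3°.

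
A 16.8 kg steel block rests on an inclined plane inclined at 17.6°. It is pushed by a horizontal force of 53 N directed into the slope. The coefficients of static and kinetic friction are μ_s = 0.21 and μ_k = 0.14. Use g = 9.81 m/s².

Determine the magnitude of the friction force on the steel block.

Normal direction: N = m g cos θ + P sin θ = 173.1 N.
Parallel to the incline: P cos θ − m g sin θ = 50.52 − 49.83 = 0.6861 N; the friction needed to balance this is 0.6861 N acting down the slope.
Maximum static friction: μ_s N = 0.21 × 173.1 = 36.36 N.
Since 0.6861 N is within the 36.36 N limit, the steel block stays put and friction is exactly 0.686 N.

f ≈ 0.686 N (down the incline)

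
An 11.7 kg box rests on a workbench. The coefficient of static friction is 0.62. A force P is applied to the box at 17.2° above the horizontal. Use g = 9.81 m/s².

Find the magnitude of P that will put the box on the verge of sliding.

N = m g − P sin α (the pull lifts the box).
At impending slip, P cos α = μ_s N = μ_s (m g − P sin α).
Solving: P (cos α + μ_s sin α) = μ_s m g → P = 0.62×115/(cos 17.2° + 0.62 sin 17.2°) = 71.2/1.139 = 62.5 N.

P ≈ 62.5 N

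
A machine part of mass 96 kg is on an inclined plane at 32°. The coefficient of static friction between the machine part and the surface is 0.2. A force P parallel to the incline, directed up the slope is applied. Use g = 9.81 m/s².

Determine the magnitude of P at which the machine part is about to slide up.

At impending motion up the slope, friction acts down-slope at its limit: f = μ_s N.
P is parallel to the surface, so N = m g cos θ = 799 N.
Along the incline: P = m g sin θ + μ_s N = 499 + 0.2×799 = 659 N.

P ≈ 659 N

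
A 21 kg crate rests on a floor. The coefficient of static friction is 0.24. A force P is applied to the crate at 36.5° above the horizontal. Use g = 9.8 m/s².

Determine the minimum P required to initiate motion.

N = m g − P sin α (the pull lifts the crate).
At impending slip, P cos α = μ_s N = μ_s (m g − P sin α).
Solving: P (cos α + μ_s sin α) = μ_s m g → P = 0.24×206/(cos 36.5° + 0.24 sin 36.5°) = 49.4/0.9466 = 52.2 N.

P ≈ 52.2 N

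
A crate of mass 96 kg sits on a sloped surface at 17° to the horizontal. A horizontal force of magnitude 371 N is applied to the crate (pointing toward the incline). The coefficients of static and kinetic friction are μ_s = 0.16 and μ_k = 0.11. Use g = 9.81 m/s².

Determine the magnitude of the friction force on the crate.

f ≈ 79.4 N (down the incline)

The horizontal push has a component P sin θ into the surface, so N = m g cos θ + P sin θ = 900.6 + 108.5 = 1009 N.
Parallel to the incline: P cos θ − m g sin θ = 354.8 − 275.3 = 79.45 N; the friction needed to balance this is 79.45 N acting down the slope.
The limit of static friction is μ_s N = 161.5 N.
|f_req| = 79.45 ≤ 161.5 N → the crate is in equilibrium; friction equals the required value.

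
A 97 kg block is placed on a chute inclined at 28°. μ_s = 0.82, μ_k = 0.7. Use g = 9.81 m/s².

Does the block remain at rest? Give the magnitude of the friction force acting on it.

N = m g cos θ = 840 N.
Down-slope weight component: m g sin θ = 447 N.
μ_s N = 689 N.
447 ≤ 689 N, so it stays put; friction = 447 N.

f ≈ 447 N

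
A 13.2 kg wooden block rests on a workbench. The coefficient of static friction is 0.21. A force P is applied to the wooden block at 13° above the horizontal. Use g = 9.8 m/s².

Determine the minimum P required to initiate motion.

P ≈ 26.6 N

N = m g − P sin α (the pull lifts the wooden block).
At impending slip, P cos α = μ_s N = μ_s (m g − P sin α).
Solving: P (cos α + μ_s sin α) = μ_s m g → P = 0.21×129/(cos 13° + 0.21 sin 13°) = 27.2/1.022 = 26.6 N.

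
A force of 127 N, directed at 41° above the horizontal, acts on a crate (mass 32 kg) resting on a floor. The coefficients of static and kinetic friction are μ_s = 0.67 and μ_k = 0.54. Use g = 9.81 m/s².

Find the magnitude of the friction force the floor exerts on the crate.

f ≈ 95.8 N

Vertical equilibrium gives N = m g − P sin α = 230.6 N.
The horizontal driving force is P cos α = 95.85 N, so equilibrium needs friction f = 95.85 N.
The static-friction limit is μ_s N = 154.5 N.
95.85 ≤ 154.5 N → static; friction equals the required 95.8 N.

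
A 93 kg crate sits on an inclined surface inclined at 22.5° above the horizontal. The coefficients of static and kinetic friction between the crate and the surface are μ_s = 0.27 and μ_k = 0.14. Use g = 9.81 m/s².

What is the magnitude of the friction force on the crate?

f ≈ 118 N (up the incline)

Perpendicular to the surface, N = m g cos θ = 93·9.81·cos 22.5° = 842.9 N.
For equilibrium along the incline, friction must balance the weight component: f = m g sin θ = 349.1 N up the slope.
The static-friction ceiling is μ_s N = 0.27 × 842.9 = 227.6 N.
Since |349.1| > 227.6 N, static friction cannot hold it; the crate slides down the incline and kinetic friction applies: f = μ_k N = 0.14 × 842.9 = 118 N.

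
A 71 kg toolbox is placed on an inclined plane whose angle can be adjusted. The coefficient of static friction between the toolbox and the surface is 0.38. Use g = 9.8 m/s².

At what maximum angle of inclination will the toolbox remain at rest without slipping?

θ_max ≈ 20.8°

At the slip threshold, m g sin θ = μ_s · m g cos θ, so tan θ = μ_s.
θ_max = arctan(0.38) = 20.8°.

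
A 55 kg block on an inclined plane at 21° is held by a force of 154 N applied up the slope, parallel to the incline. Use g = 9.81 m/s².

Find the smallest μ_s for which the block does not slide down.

μ_s,min ≈ 0.0781

N = m g cos θ = 503.7 N.
Friction must make up the shortfall along the incline: f = m g sin θ − P = 193.4 − 154 = 39.36 N.
At the threshold f = μ_s N, so μ_s,min = 39.36/503.7 = 0.0781.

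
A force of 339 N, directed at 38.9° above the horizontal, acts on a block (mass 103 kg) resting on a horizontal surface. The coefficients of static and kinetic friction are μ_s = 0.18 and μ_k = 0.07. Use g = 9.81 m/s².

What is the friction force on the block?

N = m g − P sin α = 1010 − 339×sin 38.9° = 797.6 N.
Horizontally, friction must balance P cos α = 263.8 N.
The static-friction limit is μ_s N = 143.6 N.
263.8 > 143.6 N → the block slides; f = μ_k N = 0.07×797.6 = 55.8 N.

f ≈ 55.8 N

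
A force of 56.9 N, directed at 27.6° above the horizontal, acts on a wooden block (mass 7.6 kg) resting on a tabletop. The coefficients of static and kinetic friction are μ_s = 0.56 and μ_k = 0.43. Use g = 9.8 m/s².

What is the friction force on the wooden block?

f ≈ 20.7 N

The vertical component of P reduces the normal force: N = m g − P sin α = 74.48 − 26.36 = 48.12 N.
Horizontally, friction must balance P cos α = 50.42 N.
The static-friction limit is μ_s N = 26.95 N.
The required friction exceeds μ_s N, so the wooden block moves and f = μ_k N = 20.7 N.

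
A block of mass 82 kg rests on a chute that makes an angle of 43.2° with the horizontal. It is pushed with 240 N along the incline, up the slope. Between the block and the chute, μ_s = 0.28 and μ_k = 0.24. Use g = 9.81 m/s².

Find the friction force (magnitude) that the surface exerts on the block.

Normal force: N = m g cos θ = 82 × 9.81 × cos 43.2° = 586.4 N.
For equilibrium along the incline the friction force must supply f = m g sin θ − P = 550.7 − 240 = 310.7 N (positive meaning up-slope).
Maximum static friction available: μ_s N = 0.28 × 586.4 = 164.2 N.
|310.7| exceeds 164.2 N, so the block slips down-slope; friction is kinetic, f = μ_k N = 0.24×586.4 = 141 N.

f ≈ 141 N (up the incline)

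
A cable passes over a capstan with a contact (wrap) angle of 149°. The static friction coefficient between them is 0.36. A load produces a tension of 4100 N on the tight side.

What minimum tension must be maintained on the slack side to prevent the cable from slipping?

Capstan equation at impending slip: T_tight/T_slack = e^{μβ}.
β = 149° = 2.601 rad; e^{μβ} = e^{0.36×2.601} = 2.55.
T_slack = T_tight / e^{μβ} = 4100 / 2.55 = 1610 N.

T_min ≈ 1610 N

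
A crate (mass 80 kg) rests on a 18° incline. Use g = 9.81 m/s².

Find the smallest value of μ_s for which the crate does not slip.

At the slip threshold m g sin θ = μ_s m g cos θ, so μ_s,min = tan θ.
μ_s,min = tan 18° = 0.325.

μ_s,min ≈ 0.325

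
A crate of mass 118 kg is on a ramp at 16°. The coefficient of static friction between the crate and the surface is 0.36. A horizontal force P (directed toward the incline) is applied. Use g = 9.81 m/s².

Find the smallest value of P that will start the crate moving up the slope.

At impending motion up the slope, friction acts down-slope at its limit: f = μ_s N.
Perpendicular to the incline: N = m g cos θ + P sin θ.
Along the incline: P cos θ = m g sin θ + μ_s N = m g sin θ + μ_s (m g cos θ + P sin θ).
Solving, P (cos θ − μ_s sin θ) = m g (sin θ + μ_s cos θ), so P = 118×9.81×(sin 16° + 0.36 cos 16°)/(cos 16° − 0.36 sin 16°) = 1160×0.6217/0.862 = 835 N.

P ≈ 835 N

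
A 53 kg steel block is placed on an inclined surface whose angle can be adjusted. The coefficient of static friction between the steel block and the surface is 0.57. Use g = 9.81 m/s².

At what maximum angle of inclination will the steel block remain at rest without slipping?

At the slip threshold, m g sin θ = μ_s · m g cos θ, so tan θ = μ_s.
θ_max = arctan(0.57) = 29.7°.

θ_max ≈ 29.7°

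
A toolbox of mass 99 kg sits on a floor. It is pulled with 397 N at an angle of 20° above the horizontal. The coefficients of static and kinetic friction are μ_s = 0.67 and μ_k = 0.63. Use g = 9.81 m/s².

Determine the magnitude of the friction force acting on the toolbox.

f ≈ 373 N

Vertical equilibrium gives N = m g − P sin α = 835.4 N.
The horizontal driving force is P cos α = 373.1 N, so equilibrium needs friction f = 373.1 N.
μ_s N = 0.67 × 835.4 = 559.7 N.
Since 373.1 N does not exceed the limit, the toolbox stays at rest and f = 373 N.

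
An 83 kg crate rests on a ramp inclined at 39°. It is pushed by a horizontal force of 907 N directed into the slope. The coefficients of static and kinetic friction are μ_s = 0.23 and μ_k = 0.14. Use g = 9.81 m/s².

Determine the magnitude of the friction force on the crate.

Normal direction: N = m g cos θ + P sin θ = 1204 N.
Parallel to the incline: P cos θ − m g sin θ = 704.9 − 512.4 = 192.5 N; the friction needed to balance this is 192.5 N acting down the slope.
The limit of static friction is μ_s N = 276.8 N.
|f_req| = 192.5 ≤ 276.8 N → the crate is in equilibrium; friction equals the required value.

f ≈ 192 N (down the incline)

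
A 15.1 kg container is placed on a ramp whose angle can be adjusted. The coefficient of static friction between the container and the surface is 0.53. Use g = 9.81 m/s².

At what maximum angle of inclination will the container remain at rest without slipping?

At the slip threshold, m g sin θ = μ_s · m g cos θ, so tan θ = μ_s.
θ_max = arctan(0.53) = 27.9°.

θ_max ≈ 27.9°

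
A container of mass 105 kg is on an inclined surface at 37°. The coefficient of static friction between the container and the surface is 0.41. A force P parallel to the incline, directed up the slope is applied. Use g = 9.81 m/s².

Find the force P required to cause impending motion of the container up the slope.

P ≈ 957 N

At impending motion up the slope, friction acts down-slope at its limit: f = μ_s N.
P is parallel to the surface, so N = m g cos θ = 823 N.
Along the incline: P = m g sin θ + μ_s N = 620 + 0.41×823 = 957 N.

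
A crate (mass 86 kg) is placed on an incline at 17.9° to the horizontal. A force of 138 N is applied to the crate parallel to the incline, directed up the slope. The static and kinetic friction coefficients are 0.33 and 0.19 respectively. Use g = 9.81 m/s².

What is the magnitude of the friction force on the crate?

f ≈ 121 N (up the incline)

Perpendicular to the surface, N = m g cos θ = 86·9.81·cos 17.9° = 802.8 N.
The friction needed for equilibrium is m g sin θ − P = 259.3 − 138 = 121.3 N, measured positive up-slope.
Maximum static friction available: μ_s N = 0.33 × 802.8 = 264.9 N.
Since |121.3| ≤ 264.9 N, static friction is sufficient; f equals the required value, not μ_s N.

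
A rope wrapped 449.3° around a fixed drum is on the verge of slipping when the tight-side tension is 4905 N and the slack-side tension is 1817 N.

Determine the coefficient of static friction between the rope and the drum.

μ ≈ 0.127

T₂/T₁ = e^{μβ} → μ = ln(T₂/T₁)/β.
β = 449.3° = 7.842 rad.
μ = ln(4905/1817)/7.842 = ln(2.7)/7.842 = 0.127.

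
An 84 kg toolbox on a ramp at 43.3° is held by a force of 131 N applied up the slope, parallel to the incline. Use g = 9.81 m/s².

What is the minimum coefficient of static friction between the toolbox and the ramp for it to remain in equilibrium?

μ_s,min ≈ 0.724

N = m g cos θ = 599.7 N.
Friction must make up the shortfall along the incline: f = m g sin θ − P = 565.1 − 131 = 434.1 N.
At the threshold f = μ_s N, so μ_s,min = 434.1/599.7 = 0.724.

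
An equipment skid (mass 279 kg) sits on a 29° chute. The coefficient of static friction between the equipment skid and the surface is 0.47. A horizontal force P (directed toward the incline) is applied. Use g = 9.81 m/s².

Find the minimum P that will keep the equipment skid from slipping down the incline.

P_min ≈ 183 N

The equipment skid tends to slide down (tan θ > μ_s), so at the point of impending slip friction acts up-slope at its limit: f = μ_s N.
Perpendicular to the incline: N = m g cos θ + P sin θ.
Along the incline: P cos θ + μ_s N = m g sin θ, i.e. P cos θ + μ_s (m g cos θ + P sin θ) = m g sin θ.
Solving, P (cos θ + μ_s sin θ) = m g (sin θ − μ_s cos θ), so P = 2740×0.07374/1.102 = 183 N.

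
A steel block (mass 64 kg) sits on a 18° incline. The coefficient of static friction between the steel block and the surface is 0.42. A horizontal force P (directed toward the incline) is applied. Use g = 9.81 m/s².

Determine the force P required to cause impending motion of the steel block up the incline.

P ≈ 542 N

At impending motion up the slope, friction acts down-slope at its limit: f = μ_s N.
Perpendicular to the incline: N = m g cos θ + P sin θ.
Along the incline: P cos θ = m g sin θ + μ_s N = m g sin θ + μ_s (m g cos θ + P sin θ).
Solving, P (cos θ − μ_s sin θ) = m g (sin θ + μ_s cos θ), so P = 64×9.81×(sin 18° + 0.42 cos 18°)/(cos 18° − 0.42 sin 18°) = 628×0.7085/0.8213 = 542 N.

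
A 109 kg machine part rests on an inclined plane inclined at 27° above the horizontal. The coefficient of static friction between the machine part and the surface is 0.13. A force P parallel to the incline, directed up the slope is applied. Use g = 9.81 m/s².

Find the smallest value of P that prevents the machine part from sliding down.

The machine part tends to slide down (tan θ > μ_s), so at the point of impending slip friction acts up-slope at its limit: f = μ_s N.
P is parallel to the surface, so N = m g cos θ = 953 N.
Along the incline: P + μ_s N = m g sin θ, so P = 485 − 0.13×953 = 362 N.

P_min ≈ 362 N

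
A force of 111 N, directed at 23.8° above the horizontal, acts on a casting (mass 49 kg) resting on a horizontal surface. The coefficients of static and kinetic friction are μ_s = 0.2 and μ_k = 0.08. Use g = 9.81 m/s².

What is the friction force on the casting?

Vertical equilibrium gives N = m g − P sin α = 435.9 N.
For equilibrium, f = P cos α = 111×cos 23.8° = 101.6 N.
μ_s N = 0.2 × 435.9 = 87.18 N.
The required friction exceeds μ_s N, so the casting moves and f = μ_k N = 34.9 N.

f ≈ 34.9 N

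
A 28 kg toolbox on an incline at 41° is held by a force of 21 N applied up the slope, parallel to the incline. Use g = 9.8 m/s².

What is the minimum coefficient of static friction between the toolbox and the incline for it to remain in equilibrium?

μ_s,min ≈ 0.768

N = m g cos θ = 207.1 N.
Friction must make up the shortfall along the incline: f = m g sin θ − P = 180 − 21 = 159 N.
At the threshold f = μ_s N, so μ_s,min = 159/207.1 = 0.768.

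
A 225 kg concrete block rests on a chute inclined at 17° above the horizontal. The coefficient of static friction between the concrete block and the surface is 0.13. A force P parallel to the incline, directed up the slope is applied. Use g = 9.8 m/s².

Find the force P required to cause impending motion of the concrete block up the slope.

At impending motion up the slope, friction acts down-slope at its limit: f = μ_s N.
P is parallel to the surface, so N = m g cos θ = 2110 N.
Along the incline: P = m g sin θ + μ_s N = 645 + 0.13×2110 = 919 N.

P ≈ 919 N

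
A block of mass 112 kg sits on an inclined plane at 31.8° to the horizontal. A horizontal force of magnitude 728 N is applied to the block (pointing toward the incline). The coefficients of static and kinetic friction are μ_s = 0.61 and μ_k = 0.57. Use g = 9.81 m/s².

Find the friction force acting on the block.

f ≈ 39.7 N (down the incline)

The horizontal push has a component P sin θ into the surface, so N = m g cos θ + P sin θ = 933.8 + 383.6 = 1317 N.
Along the incline, the net driving force (taking up-slope positive) is P cos θ − m g sin θ = 618.7 − 579 = 39.75 N, so equilibrium requires friction f = -39.75 N (down-slope).
Maximum static friction: μ_s N = 0.61 × 1317 = 803.6 N.
Since 39.75 N is within the 803.6 N limit, the block stays put and friction is exactly 39.7 N.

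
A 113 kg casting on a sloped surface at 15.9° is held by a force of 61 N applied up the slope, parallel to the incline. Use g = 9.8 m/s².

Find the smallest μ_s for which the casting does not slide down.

N = m g cos θ = 1065 N.
Friction must make up the shortfall along the incline: f = m g sin θ − P = 303.4 − 61 = 242.4 N.
At the threshold f = μ_s N, so μ_s,min = 242.4/1065 = 0.228.

μ_s,min ≈ 0.228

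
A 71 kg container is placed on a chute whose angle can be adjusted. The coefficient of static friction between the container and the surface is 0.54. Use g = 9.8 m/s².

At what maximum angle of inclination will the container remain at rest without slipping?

θ_max ≈ 28.4°

At the slip threshold, m g sin θ = μ_s · m g cos θ, so tan θ = μ_s.
θ_max = arctan(0.54) = 28.4°.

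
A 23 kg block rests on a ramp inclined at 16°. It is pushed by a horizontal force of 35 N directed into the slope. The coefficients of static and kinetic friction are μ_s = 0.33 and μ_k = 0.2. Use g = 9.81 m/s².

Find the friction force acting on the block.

f ≈ 28.5 N (up the incline)

Resolve perpendicular to the incline: N = m g cos θ + P sin θ = 23×9.81×cos 16° + 35×sin 16° = 226.5 N.
Along the incline, the net driving force (taking up-slope positive) is P cos θ − m g sin θ = 33.64 − 62.19 = -28.55 N, so equilibrium requires friction f = 28.55 N (up-slope).
The limit of static friction is μ_s N = 74.76 N.
Since 28.55 N is within the 74.76 N limit, the block stays put and friction is exactly 28.5 N.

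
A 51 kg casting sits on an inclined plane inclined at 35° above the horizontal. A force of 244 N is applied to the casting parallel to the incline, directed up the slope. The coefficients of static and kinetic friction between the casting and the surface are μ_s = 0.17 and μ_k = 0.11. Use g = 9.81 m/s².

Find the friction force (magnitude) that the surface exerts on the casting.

f ≈ 43 N (up the incline)

The normal reaction is N = m g cos θ = 409.8 N.
Parallel to the incline, ΣF = 0 gives f = m g sin θ − P = 287 − 244 = 42.97 N (up-slope positive).
The static-friction ceiling is μ_s N = 0.17 × 409.8 = 69.67 N.
Since |42.97| ≤ 69.67 N, static friction is sufficient; f equals the required value, not μ_s N.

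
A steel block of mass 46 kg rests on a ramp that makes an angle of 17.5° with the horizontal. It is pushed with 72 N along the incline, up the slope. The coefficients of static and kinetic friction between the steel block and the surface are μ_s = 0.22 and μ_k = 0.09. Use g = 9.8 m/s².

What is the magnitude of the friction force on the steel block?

Perpendicular to the surface, N = m g cos θ = 46·9.8·cos 17.5° = 429.9 N.
For equilibrium along the incline the friction force must supply f = m g sin θ − P = 135.6 − 72 = 63.56 N (positive meaning up-slope).
The static-friction ceiling is μ_s N = 0.22 × 429.9 = 94.59 N.
Since |63.56| ≤ 94.59 N, static friction is sufficient; f equals the required value, not μ_s N.

f ≈ 63.6 N (up the incline)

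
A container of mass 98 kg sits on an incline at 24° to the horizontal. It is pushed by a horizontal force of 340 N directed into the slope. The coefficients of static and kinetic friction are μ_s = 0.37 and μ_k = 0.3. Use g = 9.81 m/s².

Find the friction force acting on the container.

Normal direction: N = m g cos θ + P sin θ = 1017 N.
Along the incline, the net driving force (taking up-slope positive) is P cos θ − m g sin θ = 310.6 − 391 = -80.42 N, so equilibrium requires friction f = 80.42 N (up-slope).
Maximum static friction: μ_s N = 0.37 × 1017 = 376.1 N.
Since 80.42 N is within the 376.1 N limit, the container stays put and friction is exactly 80.4 N.

f ≈ 80.4 N (up the incline)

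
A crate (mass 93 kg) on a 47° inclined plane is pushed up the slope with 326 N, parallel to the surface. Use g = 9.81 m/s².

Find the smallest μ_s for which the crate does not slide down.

μ_s,min ≈ 0.548

N = m g cos θ = 622.2 N.
Friction must make up the shortfall along the incline: f = m g sin θ − P = 667.2 − 326 = 341.2 N.
At the threshold f = μ_s N, so μ_s,min = 341.2/622.2 = 0.548.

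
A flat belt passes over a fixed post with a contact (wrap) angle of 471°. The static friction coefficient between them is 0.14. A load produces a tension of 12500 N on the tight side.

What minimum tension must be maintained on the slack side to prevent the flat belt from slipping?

T_min ≈ 3950 N

Capstan equation at impending slip: T_tight/T_slack = e^{μβ}.
β = 471° = 8.221 rad; e^{μβ} = e^{0.14×8.221} = 3.161.
T_slack = T_tight / e^{μβ} = 12500 / 3.161 = 3950 N.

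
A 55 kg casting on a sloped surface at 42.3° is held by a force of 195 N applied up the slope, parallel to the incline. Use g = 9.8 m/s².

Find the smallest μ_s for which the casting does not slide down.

μ_s,min ≈ 0.421

N = m g cos θ = 398.7 N.
Friction must make up the shortfall along the incline: f = m g sin θ − P = 362.8 − 195 = 167.8 N.
At the threshold f = μ_s N, so μ_s,min = 167.8/398.7 = 0.421.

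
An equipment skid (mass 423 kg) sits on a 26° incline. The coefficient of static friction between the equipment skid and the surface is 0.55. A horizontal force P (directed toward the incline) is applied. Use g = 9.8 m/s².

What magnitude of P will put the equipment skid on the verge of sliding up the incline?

P ≈ 5880 N

At impending motion up the slope, friction acts down-slope at its limit: f = μ_s N.
Perpendicular to the incline: N = m g cos θ + P sin θ.
Along the incline: P cos θ = m g sin θ + μ_s N = m g sin θ + μ_s (m g cos θ + P sin θ).
Solving, P (cos θ − μ_s sin θ) = m g (sin θ + μ_s cos θ), so P = 423×9.8×(sin 26° + 0.55 cos 26°)/(cos 26° − 0.55 sin 26°) = 4150×0.9327/0.6577 = 5880 N.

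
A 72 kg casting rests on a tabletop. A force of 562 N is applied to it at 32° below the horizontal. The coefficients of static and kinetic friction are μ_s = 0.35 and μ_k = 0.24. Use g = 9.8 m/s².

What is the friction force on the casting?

f ≈ 241 N

Vertical equilibrium gives N = m g + P sin α = 1003 N.
The horizontal driving force is P cos α = 476.6 N, so equilibrium needs friction f = 476.6 N.
The static-friction limit is μ_s N = 351.2 N.
476.6 > 351.2 N → the casting slides; f = μ_k N = 0.24×1003 = 241 N.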